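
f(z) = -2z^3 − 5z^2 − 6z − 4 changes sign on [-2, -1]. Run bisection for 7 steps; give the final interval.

m = -1.5, f(m) = 0.5 (+); new bracket [-1.5, -1]
m = -1.25, f(m) = -0.40625 (−); new bracket [-1.5, -1.25]
m = -1.375, f(m) = -0.003906 (−); new bracket [-1.5, -1.375]
m = -1.4375, f(m) = 0.2339 (+); new bracket [-1.4375, -1.375]
m = -1.40625, f(m) = 0.1116 (+); new bracket [-1.40625, -1.375]
m = -1.390625, f(m) = 0.053 (+); new bracket [-1.390625, -1.375]
m = -1.3828125, f(m) = 0.0244 (+); new bracket [-1.3828125, -1.375]

[-1.3828125, -1.375]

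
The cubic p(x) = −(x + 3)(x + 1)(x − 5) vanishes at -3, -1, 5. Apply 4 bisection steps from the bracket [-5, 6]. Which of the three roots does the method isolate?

5

midpoint 0.5: p = 23.625 > 0 → [0.5, 6]
midpoint 3.25: p = 46.484375 > 0 → [3.25, 6]
midpoint 4.625: p = 16.083984 > 0 → [4.625, 6]
midpoint 5.3125: p = -16.3977 < 0 → [4.625, 5.3125]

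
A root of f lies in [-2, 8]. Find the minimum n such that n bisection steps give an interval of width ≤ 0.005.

Width after n steps is 10/2^n. Need 2^n ≥ 10/0.005 = 2000.
2^10 = 1024 < 2000 ≤ 2^11 = 2048, so n = 11.

11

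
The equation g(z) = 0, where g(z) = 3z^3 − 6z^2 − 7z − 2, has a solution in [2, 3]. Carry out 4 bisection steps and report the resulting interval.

[2.875, 2.9375]

z = 2.5 gives g = -10.125, negative; keep [2.5, 3]
z = 2.75 gives g = -4.234375, negative; keep [2.75, 3]
z = 2.875 gives g = -0.427734, negative; keep [2.875, 3]
z = 2.9375 gives g = 1.7063, positive; keep [2.875, 2.9375]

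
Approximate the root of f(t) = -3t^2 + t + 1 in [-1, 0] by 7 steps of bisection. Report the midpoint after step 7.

f(-0.5) = -0.25 < 0, so the root lies in [-0.5, 0]
f(-0.25) = 0.5625 > 0, so the root lies in [-0.5, -0.25]
f(-0.375) = 0.203125 > 0, so the root lies in [-0.5, -0.375]
f(-0.4375) = -0.0117 < 0, so the root lies in [-0.4375, -0.375]
f(-0.40625) = 0.0986 > 0, so the root lies in [-0.4375, -0.40625]
f(-0.421875) = 0.0442 > 0, so the root lies in [-0.4375, -0.421875]
f(-0.4296875) = 0.0164 > 0, so the root lies in [-0.4375, -0.4296875]

-0.4296875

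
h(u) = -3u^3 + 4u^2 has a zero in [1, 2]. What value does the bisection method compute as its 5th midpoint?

1.34375

m = 1.5, h(m) = -1.125 (−); new bracket [1, 1.5]
m = 1.25, h(m) = 0.390625 (+); new bracket [1.25, 1.5]
m = 1.375, h(m) = -0.236328 (−); new bracket [1.25, 1.375]
m = 1.3125, h(m) = 0.1077 (+); new bracket [1.3125, 1.375]
m = 1.34375, h(m) = -0.0564 (−); new bracket [1.3125, 1.34375]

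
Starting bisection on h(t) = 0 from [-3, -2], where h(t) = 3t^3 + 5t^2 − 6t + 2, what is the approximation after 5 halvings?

h(-2.5) = 1.375 > 0, so the root lies in [-3, -2.5]
h(-2.75) = -6.078125 < 0, so the root lies in [-2.75, -2.5]
h(-2.625) = -2.060547 < 0, so the root lies in [-2.625, -2.5]
h(-2.5625) = -0.2722 < 0, so the root lies in [-2.5625, -2.5]
h(-2.53125) = 0.5688 > 0, so the root lies in [-2.5625, -2.53125]

-2.53125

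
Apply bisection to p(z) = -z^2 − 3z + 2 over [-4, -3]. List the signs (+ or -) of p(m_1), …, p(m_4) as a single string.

+---

z = -3.5 gives p = 0.25, positive; keep [-4, -3.5]
z = -3.75 gives p = -0.8125, negative; keep [-3.75, -3.5]
z = -3.625 gives p = -0.265625, negative; keep [-3.625, -3.5]
z = -3.5625 gives p = -0.0039, negative; keep [-3.5625, -3.5]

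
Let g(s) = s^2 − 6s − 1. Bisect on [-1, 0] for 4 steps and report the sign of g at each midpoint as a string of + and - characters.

++-+

m = -0.5, g(m) = 2.25 (+); new bracket [-0.5, 0]
m = -0.25, g(m) = 0.5625 (+); new bracket [-0.25, 0]
m = -0.125, g(m) = -0.234375 (−); new bracket [-0.25, -0.125]
m = -0.1875, g(m) = 0.1602 (+); new bracket [-0.1875, -0.125]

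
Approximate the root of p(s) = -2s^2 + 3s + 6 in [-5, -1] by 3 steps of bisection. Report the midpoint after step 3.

m = -3, p(m) = -21 (−); new bracket [-3, -1]
m = -2, p(m) = -8 (−); new bracket [-2, -1]
m = -1.5, p(m) = -3 (−); new bracket [-1.5, -1]

-1.5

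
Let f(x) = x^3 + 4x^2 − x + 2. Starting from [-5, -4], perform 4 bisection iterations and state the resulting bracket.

midpoint -4.5: f = -3.625 < 0 → [-4.5, -4]
midpoint -4.25: f = 1.734375 > 0 → [-4.5, -4.25]
midpoint -4.375: f = -0.802734 < 0 → [-4.375, -4.25]
midpoint -4.3125: f = 0.5007 > 0 → [-4.375, -4.3125]

[-4.375, -4.3125]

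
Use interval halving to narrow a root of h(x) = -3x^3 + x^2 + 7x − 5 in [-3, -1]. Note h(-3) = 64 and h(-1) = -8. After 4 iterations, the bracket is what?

midpoint -2: h = 9 > 0 → [-2, -1]
midpoint -1.5: h = -3.125 < 0 → [-2, -1.5]
midpoint -1.75: h = 1.890625 > 0 → [-1.75, -1.5]
midpoint -1.625: h = -0.8613 < 0 → [-1.75, -1.625]

[-1.75, -1.625]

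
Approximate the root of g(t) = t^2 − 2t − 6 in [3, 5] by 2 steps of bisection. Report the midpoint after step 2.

m = 4, g(m) = 2 (+); new bracket [3, 4]
m = 3.5, g(m) = -0.75 (−); new bracket [3.5, 4]

3.5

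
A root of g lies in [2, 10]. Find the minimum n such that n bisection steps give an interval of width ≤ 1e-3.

Width after n steps is 8/2^n. Need 2^n ≥ 8/1e-3 = 8000.
2^12 = 4096 < 8000 ≤ 2^13 = 8192, so n = 13.

13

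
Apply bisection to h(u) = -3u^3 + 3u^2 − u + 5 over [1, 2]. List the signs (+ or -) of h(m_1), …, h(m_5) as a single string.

+----

m = 1.5, h(m) = 0.125 (+); new bracket [1.5, 2]
m = 1.75, h(m) = -3.640625 (−); new bracket [1.5, 1.75]
m = 1.625, h(m) = -1.576172 (−); new bracket [1.5, 1.625]
m = 1.5625, h(m) = -0.6824 (−); new bracket [1.5, 1.5625]
m = 1.53125, h(m) = -0.2682 (−); new bracket [1.5, 1.53125]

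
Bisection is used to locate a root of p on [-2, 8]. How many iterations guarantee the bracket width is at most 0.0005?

Width after n steps is 10/2^n. Need 2^n ≥ 10/0.0005 = 20000.
2^14 = 16384 < 20000 ≤ 2^15 = 32768, so n = 15.

15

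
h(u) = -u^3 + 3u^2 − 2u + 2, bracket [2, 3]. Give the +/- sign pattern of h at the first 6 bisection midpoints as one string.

+----+

h(2.5) = 0.125 > 0, so the root lies in [2.5, 3]
h(2.75) = -1.609375 < 0, so the root lies in [2.5, 2.75]
h(2.625) = -0.666016 < 0, so the root lies in [2.5, 2.625]
h(2.5625) = -0.2522 < 0, so the root lies in [2.5, 2.5625]
h(2.53125) = -0.0591 < 0, so the root lies in [2.5, 2.53125]
h(2.515625) = 0.0341 > 0, so the root lies in [2.515625, 2.53125]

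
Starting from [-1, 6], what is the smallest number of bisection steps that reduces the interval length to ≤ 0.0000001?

Width after n steps is 7/2^n. Need 2^n ≥ 7/0.0000001 = 70000000.
2^26 = 67108864 < 70000000 ≤ 2^27 = 134217728, so n = 27.

27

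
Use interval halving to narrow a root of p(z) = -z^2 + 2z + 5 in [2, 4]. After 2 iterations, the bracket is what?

[3, 3.5]

z = 3 gives p = 2, positive; keep [3, 4]
z = 3.5 gives p = -0.25, negative; keep [3, 3.5]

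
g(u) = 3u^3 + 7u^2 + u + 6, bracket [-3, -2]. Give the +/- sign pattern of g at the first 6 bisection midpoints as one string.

+----+

m = -2.5, g(m) = 0.375 (+); new bracket [-3, -2.5]
m = -2.75, g(m) = -6.203125 (−); new bracket [-2.75, -2.5]
m = -2.625, g(m) = -2.654297 (−); new bracket [-2.625, -2.5]
m = -2.5625, g(m) = -1.0769 (−); new bracket [-2.5625, -2.5]
m = -2.53125, g(m) = -0.3355 (−); new bracket [-2.53125, -2.5]
m = -2.515625, g(m) = 0.0235 (+); new bracket [-2.53125, -2.515625]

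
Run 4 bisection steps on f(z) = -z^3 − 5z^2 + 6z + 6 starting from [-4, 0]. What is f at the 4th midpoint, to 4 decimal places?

midpoint -2: f = -18 < 0 → [-2, 0]
midpoint -1: f = -4 < 0 → [-1, 0]
midpoint -0.5: f = 1.875 > 0 → [-1, -0.5]
midpoint -0.75: f = -0.8906 < 0 → [-0.75, -0.5]

-0.8906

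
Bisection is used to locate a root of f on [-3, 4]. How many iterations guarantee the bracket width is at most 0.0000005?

Width after n steps is 7/2^n. Need 2^n ≥ 7/0.0000005 = 14000000.
2^23 = 8388608 < 14000000 ≤ 2^24 = 16777216, so n = 24.

24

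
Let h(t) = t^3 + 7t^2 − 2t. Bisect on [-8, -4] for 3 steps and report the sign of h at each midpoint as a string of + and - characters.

++-

t = -6 gives h = 48, positive; keep [-8, -6]
t = -7 gives h = 14, positive; keep [-8, -7]
t = -7.5 gives h = -13.125, negative; keep [-7.5, -7]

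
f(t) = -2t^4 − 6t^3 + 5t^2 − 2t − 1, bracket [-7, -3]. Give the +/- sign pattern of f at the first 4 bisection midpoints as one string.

t = -5 gives f = -366, negative; keep [-5, -3]
t = -4 gives f = -41, negative; keep [-4, -3]
t = -3.5 gives f = 24.375, positive; keep [-4, -3.5]
t = -3.75 gives f = -2.2891, negative; keep [-3.75, -3.5]

--+-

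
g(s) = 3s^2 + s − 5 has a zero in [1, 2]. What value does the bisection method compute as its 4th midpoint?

1.1875

m = 1.5, g(m) = 3.25 (+); new bracket [1, 1.5]
m = 1.25, g(m) = 0.9375 (+); new bracket [1, 1.25]
m = 1.125, g(m) = -0.078125 (−); new bracket [1.125, 1.25]
m = 1.1875, g(m) = 0.418 (+); new bracket [1.125, 1.1875]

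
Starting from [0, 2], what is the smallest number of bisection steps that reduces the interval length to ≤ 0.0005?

Width after n steps is 2/2^n. Need 2^n ≥ 2/0.0005 = 4000.
2^11 = 2048 < 4000 ≤ 2^12 = 4096, so n = 12.

12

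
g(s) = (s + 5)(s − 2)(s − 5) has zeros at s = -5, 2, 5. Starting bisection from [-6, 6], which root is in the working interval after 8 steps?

-5

s = 0 gives g = 50, positive; keep [-6, 0]
s = -3 gives g = 80, positive; keep [-6, -3]
s = -4.5 gives g = 30.875, positive; keep [-6, -4.5]
s = -5.25 gives g = -18.5781, negative; keep [-5.25, -4.5]
s = -4.875 gives g = 8.4863, positive; keep [-5.25, -4.875]
s = -5.0625 gives g = -4.4417, negative; keep [-5.0625, -4.875]
s = -4.96875 gives g = 2.1709, positive; keep [-5.0625, -4.96875]
s = -5.015625 gives g = -1.0979, negative; keep [-5.015625, -4.96875]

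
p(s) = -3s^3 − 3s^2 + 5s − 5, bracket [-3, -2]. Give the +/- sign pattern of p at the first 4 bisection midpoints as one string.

++-+

m = -2.5, p(m) = 10.625 (+); new bracket [-2.5, -2]
m = -2.25, p(m) = 2.734375 (+); new bracket [-2.25, -2]
m = -2.125, p(m) = -0.384766 (−); new bracket [-2.25, -2.125]
m = -2.1875, p(m) = 1.1096 (+); new bracket [-2.1875, -2.125]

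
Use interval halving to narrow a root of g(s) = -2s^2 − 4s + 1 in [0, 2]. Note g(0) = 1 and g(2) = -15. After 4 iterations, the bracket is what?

s = 1 gives g = -5, negative; keep [0, 1]
s = 0.5 gives g = -1.5, negative; keep [0, 0.5]
s = 0.25 gives g = -0.125, negative; keep [0, 0.25]
s = 0.125 gives g = 0.4688, positive; keep [0.125, 0.25]

[0.125, 0.25]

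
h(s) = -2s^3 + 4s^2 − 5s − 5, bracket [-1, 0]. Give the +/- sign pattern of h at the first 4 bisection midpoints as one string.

-++-

m = -0.5, h(m) = -1.25 (−); new bracket [-1, -0.5]
m = -0.75, h(m) = 1.84375 (+); new bracket [-0.75, -0.5]
m = -0.625, h(m) = 0.175781 (+); new bracket [-0.625, -0.5]
m = -0.5625, h(m) = -0.5659 (−); new bracket [-0.625, -0.5625]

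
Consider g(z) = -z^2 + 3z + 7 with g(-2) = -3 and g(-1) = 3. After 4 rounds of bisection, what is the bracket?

[-1.5625, -1.5]

midpoint -1.5: g = 0.25 > 0 → [-2, -1.5]
midpoint -1.75: g = -1.3125 < 0 → [-1.75, -1.5]
midpoint -1.625: g = -0.515625 < 0 → [-1.625, -1.5]
midpoint -1.5625: g = -0.1289 < 0 → [-1.5625, -1.5]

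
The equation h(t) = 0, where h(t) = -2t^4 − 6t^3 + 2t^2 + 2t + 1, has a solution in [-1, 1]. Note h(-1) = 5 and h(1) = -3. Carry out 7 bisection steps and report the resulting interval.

midpoint 0: h = 1 > 0 → [0, 1]
midpoint 0.5: h = 1.625 > 0 → [0.5, 1]
midpoint 0.75: h = 0.460938 > 0 → [0.75, 1]
midpoint 0.875: h = -0.9106 < 0 → [0.75, 0.875]
midpoint 0.8125: h = -0.1446 < 0 → [0.75, 0.8125]
midpoint 0.78125: h = 0.1771 > 0 → [0.78125, 0.8125]
midpoint 0.796875: h = 0.0212 > 0 → [0.796875, 0.8125]

[0.796875, 0.8125]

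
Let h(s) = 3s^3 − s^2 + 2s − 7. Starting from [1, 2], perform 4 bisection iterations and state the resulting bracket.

s = 1.5 gives h = 3.875, positive; keep [1, 1.5]
s = 1.25 gives h = -0.203125, negative; keep [1.25, 1.5]
s = 1.375 gives h = 1.658203, positive; keep [1.25, 1.375]
s = 1.3125 gives h = 0.6853, positive; keep [1.25, 1.3125]

[1.25, 1.3125]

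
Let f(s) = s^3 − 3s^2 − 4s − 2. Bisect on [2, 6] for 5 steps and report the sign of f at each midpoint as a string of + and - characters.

f(4) = -2 < 0, so the root lies in [4, 6]
f(5) = 28 > 0, so the root lies in [4, 5]
f(4.5) = 10.375 > 0, so the root lies in [4, 4.5]
f(4.25) = 3.5781 > 0, so the root lies in [4, 4.25]
f(4.125) = 0.6426 > 0, so the root lies in [4, 4.125]

-++++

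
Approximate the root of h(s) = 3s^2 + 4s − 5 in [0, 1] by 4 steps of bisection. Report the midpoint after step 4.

h(0.5) = -2.25 < 0, so the root lies in [0.5, 1]
h(0.75) = -0.3125 < 0, so the root lies in [0.75, 1]
h(0.875) = 0.796875 > 0, so the root lies in [0.75, 0.875]
h(0.8125) = 0.2305 > 0, so the root lies in [0.75, 0.8125]

0.8125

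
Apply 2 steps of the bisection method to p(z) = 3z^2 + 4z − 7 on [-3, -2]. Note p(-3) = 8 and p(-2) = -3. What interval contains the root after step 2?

[-2.5, -2.25]

midpoint -2.5: p = 1.75 > 0 → [-2.5, -2]
midpoint -2.25: p = -0.8125 < 0 → [-2.5, -2.25]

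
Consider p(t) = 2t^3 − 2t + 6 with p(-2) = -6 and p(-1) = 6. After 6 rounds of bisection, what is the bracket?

midpoint -1.5: p = 2.25 > 0 → [-2, -1.5]
midpoint -1.75: p = -1.21875 < 0 → [-1.75, -1.5]
midpoint -1.625: p = 0.667969 > 0 → [-1.75, -1.625]
midpoint -1.6875: p = -0.2358 < 0 → [-1.6875, -1.625]
midpoint -1.65625: p = 0.2258 > 0 → [-1.6875, -1.65625]
midpoint -1.671875: p = -0.0026 < 0 → [-1.671875, -1.65625]

[-1.671875, -1.65625]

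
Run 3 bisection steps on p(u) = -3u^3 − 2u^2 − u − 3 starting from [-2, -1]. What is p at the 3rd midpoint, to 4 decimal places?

-0.1348

m = -1.5, p(m) = 4.125 (+); new bracket [-1.5, -1]
m = -1.25, p(m) = 0.984375 (+); new bracket [-1.25, -1]
m = -1.125, p(m) = -0.134766 (−); new bracket [-1.25, -1.125]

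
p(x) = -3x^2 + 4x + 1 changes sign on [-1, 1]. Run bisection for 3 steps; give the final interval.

midpoint 0: p = 1 > 0 → [-1, 0]
midpoint -0.5: p = -1.75 < 0 → [-0.5, 0]
midpoint -0.25: p = -0.1875 < 0 → [-0.25, 0]

[-0.25, 0]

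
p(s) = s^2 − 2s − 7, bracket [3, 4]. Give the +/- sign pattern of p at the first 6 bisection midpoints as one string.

m = 3.5, p(m) = -1.75 (−); new bracket [3.5, 4]
m = 3.75, p(m) = -0.4375 (−); new bracket [3.75, 4]
m = 3.875, p(m) = 0.265625 (+); new bracket [3.75, 3.875]
m = 3.8125, p(m) = -0.0898 (−); new bracket [3.8125, 3.875]
m = 3.84375, p(m) = 0.0869 (+); new bracket [3.8125, 3.84375]
m = 3.828125, p(m) = -0.0017 (−); new bracket [3.828125, 3.84375]

--+-+-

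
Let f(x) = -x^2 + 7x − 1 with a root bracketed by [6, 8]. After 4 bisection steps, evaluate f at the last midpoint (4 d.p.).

f(7) = -1 < 0, so the root lies in [6, 7]
f(6.5) = 2.25 > 0, so the root lies in [6.5, 7]
f(6.75) = 0.6875 > 0, so the root lies in [6.75, 7]
f(6.875) = -0.1406 < 0, so the root lies in [6.75, 6.875]

-0.1406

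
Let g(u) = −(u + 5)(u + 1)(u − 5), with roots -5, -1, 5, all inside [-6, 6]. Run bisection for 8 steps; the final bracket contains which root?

g(0) = 25 > 0, so the root lies in [0, 6]
g(3) = 64 > 0, so the root lies in [3, 6]
g(4.5) = 26.125 > 0, so the root lies in [4.5, 6]
g(5.25) = -16.0156 < 0, so the root lies in [4.5, 5.25]
g(4.875) = 7.252 > 0, so the root lies in [4.875, 5.25]
g(5.0625) = -3.8127 < 0, so the root lies in [4.875, 5.0625]
g(4.96875) = 1.8594 > 0, so the root lies in [4.96875, 5.0625]
g(5.015625) = -0.9414 < 0, so the root lies in [4.96875, 5.015625]

5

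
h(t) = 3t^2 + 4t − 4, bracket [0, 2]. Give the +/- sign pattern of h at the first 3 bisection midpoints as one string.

h(1) = 3 > 0, so the root lies in [0, 1]
h(0.5) = -1.25 < 0, so the root lies in [0.5, 1]
h(0.75) = 0.6875 > 0, so the root lies in [0.5, 0.75]

+-+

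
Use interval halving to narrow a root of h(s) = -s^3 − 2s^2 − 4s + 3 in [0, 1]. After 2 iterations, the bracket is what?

[0.5, 0.75]

m = 0.5, h(m) = 0.375 (+); new bracket [0.5, 1]
m = 0.75, h(m) = -1.546875 (−); new bracket [0.5, 0.75]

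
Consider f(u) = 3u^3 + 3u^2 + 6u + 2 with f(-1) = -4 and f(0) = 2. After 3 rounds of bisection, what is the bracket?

midpoint -0.5: f = -0.625 < 0 → [-0.5, 0]
midpoint -0.25: f = 0.640625 > 0 → [-0.5, -0.25]
midpoint -0.375: f = 0.013672 > 0 → [-0.5, -0.375]

[-0.5, -0.375]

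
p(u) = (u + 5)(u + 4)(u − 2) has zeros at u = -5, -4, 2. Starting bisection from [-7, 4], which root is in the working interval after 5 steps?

p(-1.5) = -30.625 < 0, so the root lies in [-1.5, 4]
p(1.25) = -24.609375 < 0, so the root lies in [1.25, 4]
p(2.625) = 31.572266 > 0, so the root lies in [1.25, 2.625]
p(1.9375) = -2.5745 < 0, so the root lies in [1.9375, 2.625]
p(2.28125) = 12.8631 > 0, so the root lies in [1.9375, 2.28125]

2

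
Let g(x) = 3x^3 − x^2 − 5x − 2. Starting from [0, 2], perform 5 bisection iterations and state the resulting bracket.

[1.5625, 1.625]

x = 1 gives g = -5, negative; keep [1, 2]
x = 1.5 gives g = -1.625, negative; keep [1.5, 2]
x = 1.75 gives g = 2.265625, positive; keep [1.5, 1.75]
x = 1.625 gives g = 0.1074, positive; keep [1.5, 1.625]
x = 1.5625 gives g = -0.8098, negative; keep [1.5625, 1.625]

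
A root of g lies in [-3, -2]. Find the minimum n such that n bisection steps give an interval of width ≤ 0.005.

8

Width after n steps is 1/2^n. Need 2^n ≥ 1/0.005 = 200.
2^7 = 128 < 200 ≤ 2^8 = 256, so n = 8.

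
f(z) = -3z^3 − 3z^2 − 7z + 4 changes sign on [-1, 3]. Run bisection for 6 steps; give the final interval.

[0.4375, 0.5]

z = 1 gives f = -9, negative; keep [-1, 1]
z = 0 gives f = 4, positive; keep [0, 1]
z = 0.5 gives f = -0.625, negative; keep [0, 0.5]
z = 0.25 gives f = 2.0156, positive; keep [0.25, 0.5]
z = 0.375 gives f = 0.7949, positive; keep [0.375, 0.5]
z = 0.4375 gives f = 0.1121, positive; keep [0.4375, 0.5]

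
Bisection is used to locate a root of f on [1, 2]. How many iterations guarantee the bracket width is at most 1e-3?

Width after n steps is 1/2^n. Need 2^n ≥ 1/1e-3 = 1000.
2^9 = 512 < 1000 ≤ 2^10 = 1024, so n = 10.

10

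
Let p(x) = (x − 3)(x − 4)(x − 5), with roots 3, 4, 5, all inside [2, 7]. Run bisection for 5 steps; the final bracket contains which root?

5

x = 4.5 gives p = -0.375, negative; keep [4.5, 7]
x = 5.75 gives p = 3.609375, positive; keep [4.5, 5.75]
x = 5.125 gives p = 0.298828, positive; keep [4.5, 5.125]
x = 4.8125 gives p = -0.2761, negative; keep [4.8125, 5.125]
x = 4.96875 gives p = -0.0596, negative; keep [4.96875, 5.125]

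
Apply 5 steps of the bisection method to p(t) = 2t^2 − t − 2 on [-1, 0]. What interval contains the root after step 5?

[-0.78125, -0.75]

midpoint -0.5: p = -1 < 0 → [-1, -0.5]
midpoint -0.75: p = -0.125 < 0 → [-1, -0.75]
midpoint -0.875: p = 0.40625 > 0 → [-0.875, -0.75]
midpoint -0.8125: p = 0.1328 > 0 → [-0.8125, -0.75]
midpoint -0.78125: p = 0.002 > 0 → [-0.78125, -0.75]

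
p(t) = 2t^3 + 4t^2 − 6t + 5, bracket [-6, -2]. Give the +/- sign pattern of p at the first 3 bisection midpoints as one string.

-+-

t = -4 gives p = -35, negative; keep [-4, -2]
t = -3 gives p = 5, positive; keep [-4, -3]
t = -3.5 gives p = -10.75, negative; keep [-3.5, -3]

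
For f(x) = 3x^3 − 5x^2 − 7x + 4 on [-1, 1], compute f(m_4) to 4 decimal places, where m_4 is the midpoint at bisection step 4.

0.8301

f(0) = 4 > 0, so the root lies in [0, 1]
f(0.5) = -0.375 < 0, so the root lies in [0, 0.5]
f(0.25) = 1.984375 > 0, so the root lies in [0.25, 0.5]
f(0.375) = 0.8301 > 0, so the root lies in [0.375, 0.5]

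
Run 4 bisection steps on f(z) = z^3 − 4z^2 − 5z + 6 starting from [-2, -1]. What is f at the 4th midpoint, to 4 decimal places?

z = -1.5 gives f = 1.125, positive; keep [-2, -1.5]
z = -1.75 gives f = -2.859375, negative; keep [-1.75, -1.5]
z = -1.625 gives f = -0.728516, negative; keep [-1.625, -1.5]
z = -1.5625 gives f = 0.2322, positive; keep [-1.625, -1.5625]

0.2322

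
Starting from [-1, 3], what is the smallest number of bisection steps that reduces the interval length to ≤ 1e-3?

Width after n steps is 4/2^n. Need 2^n ≥ 4/1e-3 = 4000.
2^11 = 2048 < 4000 ≤ 2^12 = 4096, so n = 12.

12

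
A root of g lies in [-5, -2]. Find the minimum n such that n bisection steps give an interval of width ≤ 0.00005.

Width after n steps is 3/2^n. Need 2^n ≥ 3/0.00005 = 60000.
2^15 = 32768 < 60000 ≤ 2^16 = 65536, so n = 16.

16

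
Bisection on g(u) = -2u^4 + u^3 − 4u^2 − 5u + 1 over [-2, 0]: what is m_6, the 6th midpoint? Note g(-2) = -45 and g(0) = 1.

-0.90625

u = -1 gives g = -1, negative; keep [-1, 0]
u = -0.5 gives g = 2.25, positive; keep [-1, -0.5]
u = -0.75 gives g = 1.445312, positive; keep [-1, -0.75]
u = -0.875 gives g = 0.4702, positive; keep [-1, -0.875]
u = -0.9375 gives g = -0.1971, negative; keep [-0.9375, -0.875]
u = -0.90625 gives g = 0.1528, positive; keep [-0.9375, -0.90625]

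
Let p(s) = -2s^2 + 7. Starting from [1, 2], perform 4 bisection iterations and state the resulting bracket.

p(1.5) = 2.5 > 0, so the root lies in [1.5, 2]
p(1.75) = 0.875 > 0, so the root lies in [1.75, 2]
p(1.875) = -0.03125 < 0, so the root lies in [1.75, 1.875]
p(1.8125) = 0.4297 > 0, so the root lies in [1.8125, 1.875]

[1.8125, 1.875]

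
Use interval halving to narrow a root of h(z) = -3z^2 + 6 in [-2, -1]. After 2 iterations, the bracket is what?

m = -1.5, h(m) = -0.75 (−); new bracket [-1.5, -1]
m = -1.25, h(m) = 1.3125 (+); new bracket [-1.5, -1.25]

[-1.5, -1.25]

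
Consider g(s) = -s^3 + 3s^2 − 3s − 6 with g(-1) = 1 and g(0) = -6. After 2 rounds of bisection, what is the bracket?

[-1, -0.75]

g(-0.5) = -3.625 < 0, so the root lies in [-1, -0.5]
g(-0.75) = -1.640625 < 0, so the root lies in [-1, -0.75]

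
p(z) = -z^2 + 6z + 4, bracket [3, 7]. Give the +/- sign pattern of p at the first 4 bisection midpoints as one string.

+++-

midpoint 5: p = 9 > 0 → [5, 7]
midpoint 6: p = 4 > 0 → [6, 7]
midpoint 6.5: p = 0.75 > 0 → [6.5, 7]
midpoint 6.75: p = -1.0625 < 0 → [6.5, 6.75]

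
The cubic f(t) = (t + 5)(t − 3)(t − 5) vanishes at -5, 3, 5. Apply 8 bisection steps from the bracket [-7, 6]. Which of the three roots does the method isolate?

f(-0.5) = 86.625 > 0, so the root lies in [-7, -0.5]
f(-3.75) = 73.828125 > 0, so the root lies in [-7, -3.75]
f(-5.375) = -32.583984 < 0, so the root lies in [-5.375, -3.75]
f(-4.5625) = 31.6384 > 0, so the root lies in [-5.375, -4.5625]
f(-4.96875) = 2.4825 > 0, so the root lies in [-5.375, -4.96875]
f(-5.171875) = -14.2868 < 0, so the root lies in [-5.171875, -4.96875]
f(-5.0703125) = -5.7143 < 0, so the root lies in [-5.0703125, -4.96875]
f(-5.01953125) = -1.5694 < 0, so the root lies in [-5.01953125, -4.96875]

-5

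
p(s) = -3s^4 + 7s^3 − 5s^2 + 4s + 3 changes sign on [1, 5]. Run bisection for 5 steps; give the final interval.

midpoint 3: p = -84 < 0 → [1, 3]
midpoint 2: p = -1 < 0 → [1, 2]
midpoint 1.5: p = 6.1875 > 0 → [1.5, 2]
midpoint 1.75: p = 4.0664 > 0 → [1.75, 2]
midpoint 1.875: p = 1.9856 > 0 → [1.875, 2]

[1.875, 2]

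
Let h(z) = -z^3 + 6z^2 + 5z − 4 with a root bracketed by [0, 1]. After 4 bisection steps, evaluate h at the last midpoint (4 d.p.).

0.5330

midpoint 0.5: h = -0.125 < 0 → [0.5, 1]
midpoint 0.75: h = 2.703125 > 0 → [0.5, 0.75]
midpoint 0.625: h = 1.224609 > 0 → [0.5, 0.625]
midpoint 0.5625: h = 0.533 > 0 → [0.5, 0.5625]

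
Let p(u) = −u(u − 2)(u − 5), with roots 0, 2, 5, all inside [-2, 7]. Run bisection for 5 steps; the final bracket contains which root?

p(2.5) = 3.125 > 0, so the root lies in [2.5, 7]
p(4.75) = 3.265625 > 0, so the root lies in [4.75, 7]
p(5.875) = -19.919922 < 0, so the root lies in [4.75, 5.875]
p(5.3125) = -5.4993 < 0, so the root lies in [4.75, 5.3125]
p(5.03125) = -0.4766 < 0, so the root lies in [4.75, 5.03125]

5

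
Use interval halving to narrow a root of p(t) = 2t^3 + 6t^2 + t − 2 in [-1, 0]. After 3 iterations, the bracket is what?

[-0.875, -0.75]

t = -0.5 gives p = -1.25, negative; keep [-1, -0.5]
t = -0.75 gives p = -0.21875, negative; keep [-1, -0.75]
t = -0.875 gives p = 0.378906, positive; keep [-0.875, -0.75]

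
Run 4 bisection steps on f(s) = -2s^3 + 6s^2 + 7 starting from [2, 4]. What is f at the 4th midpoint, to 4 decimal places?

f(3) = 7 > 0, so the root lies in [3, 4]
f(3.5) = -5.25 < 0, so the root lies in [3, 3.5]
f(3.25) = 1.71875 > 0, so the root lies in [3.25, 3.5]
f(3.375) = -1.543 < 0, so the root lies in [3.25, 3.375]

-1.5430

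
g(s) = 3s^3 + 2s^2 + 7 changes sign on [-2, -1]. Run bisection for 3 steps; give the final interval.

g(-1.5) = 1.375 > 0, so the root lies in [-2, -1.5]
g(-1.75) = -2.953125 < 0, so the root lies in [-1.75, -1.5]
g(-1.625) = -0.591797 < 0, so the root lies in [-1.625, -1.5]

[-1.625, -1.5]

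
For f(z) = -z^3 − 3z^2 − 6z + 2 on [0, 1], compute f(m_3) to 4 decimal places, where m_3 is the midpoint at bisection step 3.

m = 0.5, f(m) = -1.875 (−); new bracket [0, 0.5]
m = 0.25, f(m) = 0.296875 (+); new bracket [0.25, 0.5]
m = 0.375, f(m) = -0.724609 (−); new bracket [0.25, 0.375]

-0.7246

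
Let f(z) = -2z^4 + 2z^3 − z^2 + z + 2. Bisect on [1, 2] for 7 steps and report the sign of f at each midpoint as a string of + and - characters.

z = 1.5 gives f = -2.125, negative; keep [1, 1.5]
z = 1.25 gives f = 0.710938, positive; keep [1.25, 1.5]
z = 1.375 gives f = -0.465332, negative; keep [1.25, 1.375]
z = 1.3125 gives f = 0.1767, positive; keep [1.3125, 1.375]
z = 1.34375 gives f = -0.13, negative; keep [1.3125, 1.34375]
z = 1.328125 gives f = 0.0268, positive; keep [1.328125, 1.34375]
z = 1.3359375 gives f = -0.0507, negative; keep [1.328125, 1.3359375]

-+-+-+-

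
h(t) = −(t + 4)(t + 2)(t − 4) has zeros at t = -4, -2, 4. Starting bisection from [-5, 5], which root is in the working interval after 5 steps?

4

midpoint 0: h = 32 > 0 → [0, 5]
midpoint 2.5: h = 43.875 > 0 → [2.5, 5]
midpoint 3.75: h = 11.140625 > 0 → [3.75, 5]
midpoint 4.375: h = -20.0215 < 0 → [3.75, 4.375]
midpoint 4.0625: h = -3.0549 < 0 → [3.75, 4.0625]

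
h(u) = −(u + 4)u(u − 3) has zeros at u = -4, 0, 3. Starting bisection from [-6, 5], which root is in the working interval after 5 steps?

m = -0.5, h(m) = -6.125 (−); new bracket [-6, -0.5]
m = -3.25, h(m) = -15.234375 (−); new bracket [-6, -3.25]
m = -4.625, h(m) = 22.041016 (+); new bracket [-4.625, -3.25]
m = -3.9375, h(m) = -1.7073 (−); new bracket [-4.625, -3.9375]
m = -4.28125, h(m) = 8.7674 (+); new bracket [-4.28125, -3.9375]

-4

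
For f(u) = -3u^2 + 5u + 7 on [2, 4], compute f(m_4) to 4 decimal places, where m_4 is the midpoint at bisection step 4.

-0.5469

midpoint 3: f = -5 < 0 → [2, 3]
midpoint 2.5: f = 0.75 > 0 → [2.5, 3]
midpoint 2.75: f = -1.9375 < 0 → [2.5, 2.75]
midpoint 2.625: f = -0.5469 < 0 → [2.5, 2.625]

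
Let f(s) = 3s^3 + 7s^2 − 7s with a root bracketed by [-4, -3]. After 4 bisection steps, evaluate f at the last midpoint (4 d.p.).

f(-3.5) = -18.375 < 0, so the root lies in [-3.5, -3]
f(-3.25) = -6.296875 < 0, so the root lies in [-3.25, -3]
f(-3.125) = -1.318359 < 0, so the root lies in [-3.125, -3]
f(-3.0625) = 0.9211 > 0, so the root lies in [-3.125, -3.0625]

0.9211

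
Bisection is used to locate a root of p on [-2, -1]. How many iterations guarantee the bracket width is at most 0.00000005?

25

Width after n steps is 1/2^n. Need 2^n ≥ 1/0.00000005 = 20000000.
2^24 = 16777216 < 20000000 ≤ 2^25 = 33554432, so n = 25.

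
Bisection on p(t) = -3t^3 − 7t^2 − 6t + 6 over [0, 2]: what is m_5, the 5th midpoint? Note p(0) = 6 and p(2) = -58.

t = 1 gives p = -10, negative; keep [0, 1]
t = 0.5 gives p = 0.875, positive; keep [0.5, 1]
t = 0.75 gives p = -3.703125, negative; keep [0.5, 0.75]
t = 0.625 gives p = -1.2168, negative; keep [0.5, 0.625]
t = 0.5625 gives p = -0.1238, negative; keep [0.5, 0.5625]

0.5625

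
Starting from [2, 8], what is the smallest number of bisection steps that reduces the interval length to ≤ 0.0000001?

Width after n steps is 6/2^n. Need 2^n ≥ 6/0.0000001 = 60000000.
2^25 = 33554432 < 60000000 ≤ 2^26 = 67108864, so n = 26.

26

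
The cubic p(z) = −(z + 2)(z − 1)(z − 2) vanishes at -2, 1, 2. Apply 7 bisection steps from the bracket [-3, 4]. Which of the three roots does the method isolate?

-2

midpoint 0.5: p = -1.875 < 0 → [-3, 0.5]
midpoint -1.25: p = -5.484375 < 0 → [-3, -1.25]
midpoint -2.125: p = 1.611328 > 0 → [-2.125, -1.25]
midpoint -1.6875: p = -3.0969 < 0 → [-2.125, -1.6875]
midpoint -1.90625: p = -1.0643 < 0 → [-2.125, -1.90625]
midpoint -2.015625: p = 0.1892 > 0 → [-2.015625, -1.90625]
midpoint -1.9609375: p = -0.4581 < 0 → [-2.015625, -1.9609375]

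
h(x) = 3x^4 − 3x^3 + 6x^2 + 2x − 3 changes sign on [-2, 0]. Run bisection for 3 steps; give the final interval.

[-0.75, -0.5]

m = -1, h(m) = 7 (+); new bracket [-1, 0]
m = -0.5, h(m) = -1.9375 (−); new bracket [-1, -0.5]
m = -0.75, h(m) = 1.089844 (+); new bracket [-0.75, -0.5]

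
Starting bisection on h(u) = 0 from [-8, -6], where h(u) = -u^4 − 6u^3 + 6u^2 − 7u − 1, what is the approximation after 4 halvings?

-6.875

u = -7 gives h = -1, negative; keep [-7, -6]
u = -6.5 gives h = 160.6875, positive; keep [-7, -6.5]
u = -6.75 gives h = 88.964844, positive; keep [-7, -6.75]
u = -6.875 gives h = 46.3865, positive; keep [-7, -6.875]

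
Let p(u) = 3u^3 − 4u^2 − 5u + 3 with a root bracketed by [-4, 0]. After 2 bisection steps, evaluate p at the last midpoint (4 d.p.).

1.0000

u = -2 gives p = -27, negative; keep [-2, 0]
u = -1 gives p = 1, positive; keep [-2, -1]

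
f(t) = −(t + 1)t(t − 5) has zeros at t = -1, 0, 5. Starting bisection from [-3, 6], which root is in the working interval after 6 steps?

5

t = 1.5 gives f = 13.125, positive; keep [1.5, 6]
t = 3.75 gives f = 22.265625, positive; keep [3.75, 6]
t = 4.875 gives f = 3.580078, positive; keep [4.875, 6]
t = 5.4375 gives f = -15.3142, negative; keep [4.875, 5.4375]
t = 5.15625 gives f = -4.9599, negative; keep [4.875, 5.15625]
t = 5.015625 gives f = -0.4714, negative; keep [4.875, 5.015625]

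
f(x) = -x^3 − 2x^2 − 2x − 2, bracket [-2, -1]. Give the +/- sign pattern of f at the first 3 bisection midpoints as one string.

-++

m = -1.5, f(m) = -0.125 (−); new bracket [-2, -1.5]
m = -1.75, f(m) = 0.734375 (+); new bracket [-1.75, -1.5]
m = -1.625, f(m) = 0.259766 (+); new bracket [-1.625, -1.5]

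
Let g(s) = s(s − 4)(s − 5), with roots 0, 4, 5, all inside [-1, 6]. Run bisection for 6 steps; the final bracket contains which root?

0

m = 2.5, g(m) = 9.375 (+); new bracket [-1, 2.5]
m = 0.75, g(m) = 10.359375 (+); new bracket [-1, 0.75]
m = -0.125, g(m) = -2.642578 (−); new bracket [-0.125, 0.75]
m = 0.3125, g(m) = 5.4016 (+); new bracket [-0.125, 0.3125]
m = 0.09375, g(m) = 1.7967 (+); new bracket [-0.125, 0.09375]
m = -0.015625, g(m) = -0.3147 (−); new bracket [-0.015625, 0.09375]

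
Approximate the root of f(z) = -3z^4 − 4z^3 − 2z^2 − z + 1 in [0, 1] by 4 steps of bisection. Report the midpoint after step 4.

m = 0.5, f(m) = -0.6875 (−); new bracket [0, 0.5]
m = 0.25, f(m) = 0.550781 (+); new bracket [0.25, 0.5]
m = 0.375, f(m) = 0.073486 (+); new bracket [0.375, 0.5]
m = 0.4375, f(m) = -0.2652 (−); new bracket [0.375, 0.4375]

0.4375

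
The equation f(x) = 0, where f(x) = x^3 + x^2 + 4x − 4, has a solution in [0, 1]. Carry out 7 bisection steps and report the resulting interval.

midpoint 0.5: f = -1.625 < 0 → [0.5, 1]
midpoint 0.75: f = -0.015625 < 0 → [0.75, 1]
midpoint 0.875: f = 0.935547 > 0 → [0.75, 0.875]
midpoint 0.8125: f = 0.4465 > 0 → [0.75, 0.8125]
midpoint 0.78125: f = 0.2122 > 0 → [0.75, 0.78125]
midpoint 0.765625: f = 0.0975 > 0 → [0.75, 0.765625]
midpoint 0.7578125: f = 0.0407 > 0 → [0.75, 0.7578125]

[0.75, 0.7578125]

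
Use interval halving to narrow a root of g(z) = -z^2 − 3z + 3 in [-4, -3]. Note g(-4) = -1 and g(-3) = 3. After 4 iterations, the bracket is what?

z = -3.5 gives g = 1.25, positive; keep [-4, -3.5]
z = -3.75 gives g = 0.1875, positive; keep [-4, -3.75]
z = -3.875 gives g = -0.390625, negative; keep [-3.875, -3.75]
z = -3.8125 gives g = -0.0977, negative; keep [-3.8125, -3.75]

[-3.8125, -3.75]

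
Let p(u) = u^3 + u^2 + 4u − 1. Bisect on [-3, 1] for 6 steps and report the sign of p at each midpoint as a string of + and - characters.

--++--

p(-1) = -5 < 0, so the root lies in [-1, 1]
p(0) = -1 < 0, so the root lies in [0, 1]
p(0.5) = 1.375 > 0, so the root lies in [0, 0.5]
p(0.25) = 0.0781 > 0, so the root lies in [0, 0.25]
p(0.125) = -0.4824 < 0, so the root lies in [0.125, 0.25]
p(0.1875) = -0.2083 < 0, so the root lies in [0.1875, 0.25]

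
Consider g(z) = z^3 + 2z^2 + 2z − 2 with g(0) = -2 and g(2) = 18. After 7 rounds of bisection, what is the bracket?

[0.5625, 0.578125]

z = 1 gives g = 3, positive; keep [0, 1]
z = 0.5 gives g = -0.375, negative; keep [0.5, 1]
z = 0.75 gives g = 1.046875, positive; keep [0.5, 0.75]
z = 0.625 gives g = 0.2754, positive; keep [0.5, 0.625]
z = 0.5625 gives g = -0.0642, negative; keep [0.5625, 0.625]
z = 0.59375 gives g = 0.1019, positive; keep [0.5625, 0.59375]
z = 0.578125 gives g = 0.0179, positive; keep [0.5625, 0.578125]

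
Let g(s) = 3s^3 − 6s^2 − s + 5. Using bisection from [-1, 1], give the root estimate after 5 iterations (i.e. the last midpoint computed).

-0.8125

s = 0 gives g = 5, positive; keep [-1, 0]
s = -0.5 gives g = 3.625, positive; keep [-1, -0.5]
s = -0.75 gives g = 1.109375, positive; keep [-1, -0.75]
s = -0.875 gives g = -0.7285, negative; keep [-0.875, -0.75]
s = -0.8125 gives g = 0.2424, positive; keep [-0.875, -0.8125]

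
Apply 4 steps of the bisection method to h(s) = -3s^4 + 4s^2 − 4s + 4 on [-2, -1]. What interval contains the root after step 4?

[-1.6875, -1.625]

s = -1.5 gives h = 3.8125, positive; keep [-2, -1.5]
s = -1.75 gives h = -4.886719, negative; keep [-1.75, -1.5]
s = -1.625 gives h = 0.143799, positive; keep [-1.75, -1.625]
s = -1.6875 gives h = -2.1868, negative; keep [-1.6875, -1.625]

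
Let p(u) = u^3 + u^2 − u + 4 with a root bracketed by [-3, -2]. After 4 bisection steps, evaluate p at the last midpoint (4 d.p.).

u = -2.5 gives p = -2.875, negative; keep [-2.5, -2]
u = -2.25 gives p = -0.078125, negative; keep [-2.25, -2]
u = -2.125 gives p = 1.044922, positive; keep [-2.25, -2.125]
u = -2.1875 gives p = 0.5051, positive; keep [-2.25, -2.1875]

0.5051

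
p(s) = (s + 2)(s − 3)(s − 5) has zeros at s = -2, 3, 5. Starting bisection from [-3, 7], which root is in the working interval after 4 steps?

p(2) = 12 > 0, so the root lies in [-3, 2]
p(-0.5) = 28.875 > 0, so the root lies in [-3, -0.5]
p(-1.75) = 8.015625 > 0, so the root lies in [-3, -1.75]
p(-2.375) = -14.8652 < 0, so the root lies in [-2.375, -1.75]

-2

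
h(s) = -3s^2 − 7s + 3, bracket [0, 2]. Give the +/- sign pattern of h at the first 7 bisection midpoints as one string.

midpoint 1: h = -7 < 0 → [0, 1]
midpoint 0.5: h = -1.25 < 0 → [0, 0.5]
midpoint 0.25: h = 1.0625 > 0 → [0.25, 0.5]
midpoint 0.375: h = -0.0469 < 0 → [0.25, 0.375]
midpoint 0.3125: h = 0.5195 > 0 → [0.3125, 0.375]
midpoint 0.34375: h = 0.2393 > 0 → [0.34375, 0.375]
midpoint 0.359375: h = 0.0969 > 0 → [0.359375, 0.375]

--+-+++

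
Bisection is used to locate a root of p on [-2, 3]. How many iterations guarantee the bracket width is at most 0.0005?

14

Width after n steps is 5/2^n. Need 2^n ≥ 5/0.0005 = 10000.
2^13 = 8192 < 10000 ≤ 2^14 = 16384, so n = 14.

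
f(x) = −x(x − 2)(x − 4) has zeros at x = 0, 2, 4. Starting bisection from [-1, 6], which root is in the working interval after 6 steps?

4

m = 2.5, f(m) = 1.875 (+); new bracket [2.5, 6]
m = 4.25, f(m) = -2.390625 (−); new bracket [2.5, 4.25]
m = 3.375, f(m) = 2.900391 (+); new bracket [3.375, 4.25]
m = 3.8125, f(m) = 1.2957 (+); new bracket [3.8125, 4.25]
m = 4.03125, f(m) = -0.2559 (−); new bracket [3.8125, 4.03125]
m = 3.921875, f(m) = 0.5889 (+); new bracket [3.921875, 4.03125]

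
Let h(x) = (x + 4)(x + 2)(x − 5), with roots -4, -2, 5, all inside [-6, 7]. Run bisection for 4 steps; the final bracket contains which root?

5

m = 0.5, h(m) = -50.625 (−); new bracket [0.5, 7]
m = 3.75, h(m) = -55.703125 (−); new bracket [3.75, 7]
m = 5.375, h(m) = 25.927734 (+); new bracket [3.75, 5.375]
m = 4.5625, h(m) = -24.5837 (−); new bracket [4.5625, 5.375]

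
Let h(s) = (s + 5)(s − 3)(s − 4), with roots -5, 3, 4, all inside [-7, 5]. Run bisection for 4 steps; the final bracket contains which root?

-5

midpoint -1: h = 80 > 0 → [-7, -1]
midpoint -4: h = 56 > 0 → [-7, -4]
midpoint -5.5: h = -40.375 < 0 → [-5.5, -4]
midpoint -4.75: h = 16.9531 > 0 → [-5.5, -4.75]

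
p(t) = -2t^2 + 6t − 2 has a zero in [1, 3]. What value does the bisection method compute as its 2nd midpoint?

2.5

t = 2 gives p = 2, positive; keep [2, 3]
t = 2.5 gives p = 0.5, positive; keep [2.5, 3]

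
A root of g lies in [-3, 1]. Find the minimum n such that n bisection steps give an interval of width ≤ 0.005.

Width after n steps is 4/2^n. Need 2^n ≥ 4/0.005 = 800.
2^9 = 512 < 800 ≤ 2^10 = 1024, so n = 10.

10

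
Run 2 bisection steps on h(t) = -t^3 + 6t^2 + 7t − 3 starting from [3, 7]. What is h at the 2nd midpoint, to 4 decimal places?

midpoint 5: h = 57 > 0 → [5, 7]
midpoint 6: h = 39 > 0 → [6, 7]

39.0000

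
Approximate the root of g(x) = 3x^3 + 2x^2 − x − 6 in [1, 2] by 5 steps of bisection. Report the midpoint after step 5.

g(1.5) = 7.125 > 0, so the root lies in [1, 1.5]
g(1.25) = 1.734375 > 0, so the root lies in [1, 1.25]
g(1.125) = -0.322266 < 0, so the root lies in [1.125, 1.25]
g(1.1875) = 0.6565 > 0, so the root lies in [1.125, 1.1875]
g(1.15625) = 0.155 > 0, so the root lies in [1.125, 1.15625]

1.15625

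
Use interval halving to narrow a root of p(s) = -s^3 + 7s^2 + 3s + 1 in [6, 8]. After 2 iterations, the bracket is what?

midpoint 7: p = 22 > 0 → [7, 8]
midpoint 7.5: p = -4.625 < 0 → [7, 7.5]

[7, 7.5]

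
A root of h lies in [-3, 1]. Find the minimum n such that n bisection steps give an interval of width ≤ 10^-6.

22

Width after n steps is 4/2^n. Need 2^n ≥ 4/10^-6 = 4000000.
2^21 = 2097152 < 4000000 ≤ 2^22 = 4194304, so n = 22.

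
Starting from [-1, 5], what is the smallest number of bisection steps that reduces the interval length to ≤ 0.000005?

21

Width after n steps is 6/2^n. Need 2^n ≥ 6/0.000005 = 1200000.
2^20 = 1048576 < 1200000 ≤ 2^21 = 2097152, so n = 21.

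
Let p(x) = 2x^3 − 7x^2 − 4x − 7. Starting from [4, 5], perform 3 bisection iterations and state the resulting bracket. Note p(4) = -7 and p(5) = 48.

[4.125, 4.25]

p(4.5) = 15.5 > 0, so the root lies in [4, 4.5]
p(4.25) = 3.09375 > 0, so the root lies in [4, 4.25]
p(4.125) = -2.230469 < 0, so the root lies in [4.125, 4.25]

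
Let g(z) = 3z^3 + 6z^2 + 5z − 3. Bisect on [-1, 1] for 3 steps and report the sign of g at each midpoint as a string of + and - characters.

m = 0, g(m) = -3 (−); new bracket [0, 1]
m = 0.5, g(m) = 1.375 (+); new bracket [0, 0.5]
m = 0.25, g(m) = -1.328125 (−); new bracket [0.25, 0.5]

-+-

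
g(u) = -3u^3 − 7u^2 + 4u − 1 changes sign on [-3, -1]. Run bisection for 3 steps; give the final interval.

m = -2, g(m) = -13 (−); new bracket [-3, -2]
m = -2.5, g(m) = -7.875 (−); new bracket [-3, -2.5]
m = -2.75, g(m) = -2.546875 (−); new bracket [-3, -2.75]

[-3, -2.75]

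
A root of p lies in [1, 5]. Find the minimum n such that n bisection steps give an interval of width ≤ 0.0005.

Width after n steps is 4/2^n. Need 2^n ≥ 4/0.0005 = 8000.
2^12 = 4096 < 8000 ≤ 2^13 = 8192, so n = 13.

13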